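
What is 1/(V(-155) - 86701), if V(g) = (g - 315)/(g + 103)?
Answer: -26/2253991 ≈ -1.1535e-5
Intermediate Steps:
V(g) = (-315 + g)/(103 + g)
1/(V(-155) - 86701) = 1/((-315 - 155)/(103 - 155) - 86701) = 1/(-470/(-52) - 86701) = 1/(-1/52*(-470) - 86701) = 1/(235/26 - 86701) = 1/(-2253991/26) = -26/2253991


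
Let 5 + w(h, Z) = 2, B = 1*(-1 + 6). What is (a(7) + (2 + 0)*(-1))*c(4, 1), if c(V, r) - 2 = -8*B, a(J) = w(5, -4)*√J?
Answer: 76 + 114*√7 ≈ 377.62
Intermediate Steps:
B = 5 (B = 1*5 = 5)
w(h, Z) = -3 (w(h, Z) = -5 + 2 = -3)
a(J) = -3*√J
c(V, r) = -38 (c(V, r) = 2 - 8*5 = 2 - 1*40 = 2 - 40 = -38)
(a(7) + (2 + 0)*(-1))*c(4, 1) = (-3*√7 + (2 + 0)*(-1))*(-38) = (-3*√7 + 2*(-1))*(-38) = (-3*√7 - 2)*(-38) = (-2 - 3*√7)*(-38) = 76 + 114*√7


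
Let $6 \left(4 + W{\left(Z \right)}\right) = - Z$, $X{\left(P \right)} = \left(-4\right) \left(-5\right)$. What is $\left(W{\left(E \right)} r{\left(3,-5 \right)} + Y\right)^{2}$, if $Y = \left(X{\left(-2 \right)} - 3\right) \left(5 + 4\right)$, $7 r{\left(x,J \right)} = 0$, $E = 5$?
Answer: $23409$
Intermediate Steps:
$X{\left(P \right)} = 20$
$r{\left(x,J \right)} = 0$ ($r{\left(x,J \right)} = \frac{1}{7} \cdot 0 = 0$)
$W{\left(Z \right)} = -4 - \frac{Z}{6}$ ($W{\left(Z \right)} = -4 + \frac{\left(-1\right) Z}{6} = -4 - \frac{Z}{6}$)
$Y = 153$ ($Y = \left(20 - 3\right) \left(5 + 4\right) = 17 \cdot 9 = 153$)
$\left(W{\left(E \right)} r{\left(3,-5 \right)} + Y\right)^{2} = \left(\left(-4 - \frac{5}{6}\right) 0 + 153\right)^{2} = \left(\left(- \frac{29}{6}\right) 0 + 153\right)^{2} = \left(0 + 153\right)^{2} = 153^{2} = 23409$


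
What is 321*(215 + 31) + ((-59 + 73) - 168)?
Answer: 78812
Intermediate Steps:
321*(215 + 31) + ((-59 + 73) - 168) = 321*246 + (14 - 168) = 78966 - 154 = 78812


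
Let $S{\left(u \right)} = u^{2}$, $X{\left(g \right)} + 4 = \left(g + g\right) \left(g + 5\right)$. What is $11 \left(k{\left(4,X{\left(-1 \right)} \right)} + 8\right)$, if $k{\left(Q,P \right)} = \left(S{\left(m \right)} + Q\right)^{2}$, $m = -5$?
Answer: $9339$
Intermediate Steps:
$X{\left(g \right)} = -4 + 2 g \left(5 + g\right)$ ($X{\left(g \right)} = -4 + \left(g + g\right) \left(g + 5\right) = -4 + 2 g \left(5 + g\right)$)
$k{\left(Q,P \right)} = \left(25 + Q\right)^{2}$ ($k{\left(Q,P \right)} = \left(\left(-5\right)^{2} + Q\right)^{2} = \left(25 + Q\right)^{2}$)
$11 \left(k{\left(4,X{\left(-1 \right)} \right)} + 8\right) = 11 \left(\left(25 + 4\right)^{2} + 8\right) = 11 \left(29^{2} + 8\right) = 11 \left(841 + 8\right) = 11 \cdot 849 = 9339$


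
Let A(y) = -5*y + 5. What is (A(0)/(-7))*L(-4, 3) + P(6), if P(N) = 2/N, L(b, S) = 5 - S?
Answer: -23/21 ≈ -1.0952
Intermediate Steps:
A(y) = 5 - 5*y
(A(0)/(-7))*L(-4, 3) + P(6) = ((5 - 5*0)/(-7))*(5 - 1*3) + 2/6 = ((5 + 0)*(-⅐))*(5 - 3) + 2*(⅙) = (5*(-⅐))*2 + ⅓ = -5/7*2 + ⅓ = -10/7 + ⅓ = -23/21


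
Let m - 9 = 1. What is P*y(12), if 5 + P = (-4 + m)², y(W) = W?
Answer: 372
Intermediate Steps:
m = 10 (m = 9 + 1 = 10)
P = 31 (P = -5 + (-4 + 10)² = -5 + 6² = -5 + 36 = 31)
P*y(12) = 31*12 = 372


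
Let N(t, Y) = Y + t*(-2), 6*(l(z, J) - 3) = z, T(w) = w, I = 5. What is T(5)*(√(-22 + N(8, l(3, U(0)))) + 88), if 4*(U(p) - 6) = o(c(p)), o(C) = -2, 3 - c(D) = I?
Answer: 440 + 5*I*√138/2 ≈ 440.0 + 29.368*I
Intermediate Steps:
c(D) = -2 (c(D) = 3 - 1*5 = 3 - 5 = -2)
U(p) = 11/2 (U(p) = 6 + (¼)*(-2) = 6 - ½ = 11/2)
l(z, J) = 3 + z/6
N(t, Y) = Y - 2*t
T(5)*(√(-22 + N(8, l(3, U(0)))) + 88) = 5*(√(-22 + ((3 + (⅙)*3) - 2*8)) + 88) = 5*(√(-22 + ((3 + ½) - 16)) + 88) = 5*(√(-22 + (7/2 - 16)) + 88) = 5*(√(-22 - 25/2) + 88) = 5*(√(-69/2) + 88) = 5*(I*√138/2 + 88) = 5*(88 + I*√138/2) = 440 + 5*I*√138/2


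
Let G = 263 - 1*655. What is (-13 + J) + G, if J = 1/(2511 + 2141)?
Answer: -1884059/4652 ≈ -405.00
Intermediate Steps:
G = -392 (G = 263 - 655 = -392)
J = 1/4652 ≈ 0.00021496
(-13 + J) + G = (-13 + 1/4652) - 392 = -60475/4652 - 392 = -1884059/4652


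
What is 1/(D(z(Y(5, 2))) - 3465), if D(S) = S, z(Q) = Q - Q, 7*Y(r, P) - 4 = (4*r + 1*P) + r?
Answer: -1/3465 ≈ -0.00028860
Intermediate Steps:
Y(r, P) = 4/7 + P/7 + 5*r/7 (Y(r, P) = 4/7 + ((4*r + 1*P) + r)/7 = 4/7 + ((4*r + P) + r)/7 = 4/7 + ((P + 4*r) + r)/7 = 4/7 + (P + 5*r)/7 = 4/7 + (P/7 + 5*r/7) = 4/7 + P/7 + 5*r/7)
z(Q) = 0
1/(D(z(Y(5, 2))) - 3465) = 1/(0 - 3465) = 1/(-3465) = -1/3465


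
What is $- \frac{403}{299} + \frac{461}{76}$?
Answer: $\frac{8247}{1748} \approx 4.718$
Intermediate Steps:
$- \frac{403}{299} + \frac{461}{76} = \left(-403\right) \frac{1}{299} + 461 \cdot \frac{1}{76} = - \frac{31}{23} + \frac{461}{76} = \frac{8247}{1748}$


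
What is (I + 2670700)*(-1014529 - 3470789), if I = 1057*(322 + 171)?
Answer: -14316242477718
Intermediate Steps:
I = 521101 (I = 1057*493 = 521101)
(I + 2670700)*(-1014529 - 3470789) = (521101 + 2670700)*(-1014529 - 3470789) = 3191801*(-4485318) = -14316242477718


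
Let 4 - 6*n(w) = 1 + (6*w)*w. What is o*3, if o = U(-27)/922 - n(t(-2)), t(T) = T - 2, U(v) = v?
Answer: 21396/461 ≈ 46.412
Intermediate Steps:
t(T) = -2 + T
n(w) = 1/2 - w**2 (n(w) = 2/3 - (1 + (6*w)*w)/6 = 2/3 - (1 + 6*w**2)/6 = 2/3 + (-1/6 - w**2) = 1/2 - w**2)
o = 7132/461 (o = -27/922 - (1/2 - (-2 - 2)**2) = -27*1/922 - (1/2 - 1*(-4)**2) = -27/922 - (1/2 - 1*16) = -27/922 - (1/2 - 16) = -27/922 - 1*(-31/2) = -27/922 + 31/2 = 7132/461 ≈ 15.471)
o*3 = (7132/461)*3 = 21396/461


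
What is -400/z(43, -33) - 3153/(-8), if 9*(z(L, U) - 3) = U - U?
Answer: 6259/24 ≈ 260.79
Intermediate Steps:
z(L, U) = 3 (z(L, U) = 3 + (U - U)/9 = 3 + (⅑)*0 = 3 + 0 = 3)
-400/z(43, -33) - 3153/(-8) = -400/3 - 3153/(-8) = -400*⅓ - 3153*(-⅛) = -400/3 + 3153/8 = 6259/24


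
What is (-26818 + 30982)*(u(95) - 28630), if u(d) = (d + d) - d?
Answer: -118819740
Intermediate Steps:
u(d) = d (u(d) = 2*d - d = d)
(-26818 + 30982)*(u(95) - 28630) = (-26818 + 30982)*(95 - 28630) = 4164*(-28535) = -118819740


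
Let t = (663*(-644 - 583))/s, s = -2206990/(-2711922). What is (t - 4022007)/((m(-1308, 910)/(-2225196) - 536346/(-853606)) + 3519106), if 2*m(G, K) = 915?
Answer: -3508482317447360494914192/2458709791178042785095955 ≈ -1.4270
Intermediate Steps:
m(G, K) = 915/2 (m(G, K) = (1/2)*915 = 915/2)
s = 1103495/1355961 (s = -2206990*(-1/2711922) = 1103495/1355961 ≈ 0.81381)
t = -1103075629461/1103495 (t = (663*(-644 - 583))/(1103495/1355961) = (663*(-1227))*(1355961/1103495) = -813501*1355961/1103495 = -1103075629461/1103495 ≈ -9.9962e+5)
(t - 4022007)/((m(-1308, 910)/(-2225196) - 536346/(-853606)) + 3519106) = (-1103075629461/1103495 - 4022007)/(((915/2)/(-2225196) - 536346/(-853606)) + 3519106) = -5541340243926/(1103495*(((915/2)*(-1/2225196) - 536346*(-1/853606)) + 3519106)) = -5541340243926/(1103495*((-305/1483464 + 268173/426803) + 3519106)) = -5541340243926/(1103495*(397694816357/633146885592 + 3519106)) = -5541340243926/(1103495*2228111401662937109/633146885592) = -5541340243926/1103495*633146885592/2228111401662937109 = -3508482317447360494914192/2458709791178042785095955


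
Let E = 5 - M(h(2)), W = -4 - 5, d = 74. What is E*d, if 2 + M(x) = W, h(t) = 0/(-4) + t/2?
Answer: 1184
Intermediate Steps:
h(t) = t/2 (h(t) = 0*(-1/4) + t*(1/2) = 0 + t/2 = t/2)
W = -9
M(x) = -11 (M(x) = -2 - 9 = -11)
E = 16 (E = 5 - 1*(-11) = 5 + 11 = 16)
E*d = 16*74 = 1184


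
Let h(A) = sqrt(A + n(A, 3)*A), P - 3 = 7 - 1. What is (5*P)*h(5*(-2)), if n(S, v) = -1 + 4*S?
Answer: 900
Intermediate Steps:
P = 9 (P = 3 + (7 - 1) = 3 + 6 = 9)
h(A) = sqrt(A + A*(-1 + 4*A)) (h(A) = sqrt(A + (-1 + 4*A)*A) = sqrt(A + A*(-1 + 4*A)))
(5*P)*h(5*(-2)) = (5*9)*(2*sqrt((5*(-2))**2)) = 45*(2*sqrt((-10)**2)) = 45*(2*sqrt(100)) = 45*(2*10) = 45*20 = 900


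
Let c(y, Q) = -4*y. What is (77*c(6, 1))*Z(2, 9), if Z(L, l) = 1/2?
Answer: -924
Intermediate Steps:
Z(L, l) = 1/2
(77*c(6, 1))*Z(2, 9) = (77*(-4*6))*(1/2) = (77*(-24))*(1/2) = -1848*1/2 = -924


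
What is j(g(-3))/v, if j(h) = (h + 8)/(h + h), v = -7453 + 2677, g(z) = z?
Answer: 5/28656 ≈ 0.00017448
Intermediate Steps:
v = -4776
j(h) = (8 + h)/(2*h) (j(h) = (8 + h)/((2*h)) = (8 + h)*(1/(2*h)) = (8 + h)/(2*h))
j(g(-3))/v = ((1/2)*(8 - 3)/(-3))/(-4776) = ((1/2)*(-1/3)*5)*(-1/4776) = -5/6*(-1/4776) = 5/28656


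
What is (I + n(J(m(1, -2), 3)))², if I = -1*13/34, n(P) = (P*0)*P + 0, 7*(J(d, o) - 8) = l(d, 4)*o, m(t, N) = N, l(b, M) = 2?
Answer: 169/1156 ≈ 0.14619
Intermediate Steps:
J(d, o) = 8 + 2*o/7 (J(d, o) = 8 + (2*o)/7 = 8 + 2*o/7)
n(P) = 0 (n(P) = 0*P + 0 = 0 + 0 = 0)
I = -13/34 (I = -13*1/34 = -13/34 ≈ -0.38235)
(I + n(J(m(1, -2), 3)))² = (-13/34 + 0)² = (-13/34)² = 169/1156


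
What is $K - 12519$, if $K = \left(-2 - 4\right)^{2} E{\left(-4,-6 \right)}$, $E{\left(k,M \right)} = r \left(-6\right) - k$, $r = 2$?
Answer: $-12807$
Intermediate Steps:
$E{\left(k,M \right)} = -12 - k$ ($E{\left(k,M \right)} = 2 \left(-6\right) - k = -12 - k$)
$K = -288$ ($K = \left(-2 - 4\right)^{2} \left(-12 - -4\right) = \left(-6\right)^{2} \left(-12 + 4\right) = 36 \left(-8\right) = -288$)
$K - 12519 = -288 - 12519 = -12807$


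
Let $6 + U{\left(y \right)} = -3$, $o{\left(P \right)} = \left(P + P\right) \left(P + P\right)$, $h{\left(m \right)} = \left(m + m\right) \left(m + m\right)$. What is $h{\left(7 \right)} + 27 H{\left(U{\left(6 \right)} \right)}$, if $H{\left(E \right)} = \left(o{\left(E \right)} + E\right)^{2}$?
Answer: $2679271$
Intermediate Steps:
$h{\left(m \right)} = 4 m^{2}$ ($h{\left(m \right)} = 2 m 2 m = 4 m^{2}$)
$o{\left(P \right)} = 4 P^{2}$ ($o{\left(P \right)} = 2 P 2 P = 4 P^{2}$)
$U{\left(y \right)} = -9$ ($U{\left(y \right)} = -6 - 3 = -9$)
$H{\left(E \right)} = \left(E + 4 E^{2}\right)^{2}$ ($H{\left(E \right)} = \left(4 E^{2} + E\right)^{2} = \left(E + 4 E^{2}\right)^{2}$)
$h{\left(7 \right)} + 27 H{\left(U{\left(6 \right)} \right)} = 4 \cdot 7^{2} + 27 \left(-9\right)^{2} \left(1 + 4 \left(-9\right)\right)^{2} = 4 \cdot 49 + 27 \cdot 81 \left(1 - 36\right)^{2} = 196 + 27 \cdot 81 \left(-35\right)^{2} = 196 + 27 \cdot 81 \cdot 1225 = 196 + 27 \cdot 99225 = 196 + 2679075 = 2679271$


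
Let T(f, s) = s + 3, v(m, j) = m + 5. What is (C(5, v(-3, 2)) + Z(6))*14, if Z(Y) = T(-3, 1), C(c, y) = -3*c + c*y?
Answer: -14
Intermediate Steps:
v(m, j) = 5 + m
T(f, s) = 3 + s
Z(Y) = 4 (Z(Y) = 3 + 1 = 4)
(C(5, v(-3, 2)) + Z(6))*14 = (5*(-3 + (5 - 3)) + 4)*14 = (5*(-3 + 2) + 4)*14 = (5*(-1) + 4)*14 = (-5 + 4)*14 = -1*14 = -14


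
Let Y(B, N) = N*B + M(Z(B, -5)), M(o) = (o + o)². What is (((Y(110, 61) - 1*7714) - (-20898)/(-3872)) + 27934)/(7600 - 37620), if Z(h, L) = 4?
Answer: -10449987/11623744 ≈ -0.89902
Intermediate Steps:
M(o) = 4*o² (M(o) = (2*o)² = 4*o²)
Y(B, N) = 64 + B*N (Y(B, N) = N*B + 4*4² = B*N + 4*16 = B*N + 64 = 64 + B*N)
(((Y(110, 61) - 1*7714) - (-20898)/(-3872)) + 27934)/(7600 - 37620) = ((((64 + 110*61) - 1*7714) - (-20898)/(-3872)) + 27934)/(7600 - 37620) = ((((64 + 6710) - 7714) - (-20898)*(-1)/3872) + 27934)/(-30020) = (((6774 - 7714) - 1*10449/1936) + 27934)*(-1/30020) = ((-940 - 10449/1936) + 27934)*(-1/30020) = (-1830289/1936 + 27934)*(-1/30020) = (52249935/1936)*(-1/30020) = -10449987/11623744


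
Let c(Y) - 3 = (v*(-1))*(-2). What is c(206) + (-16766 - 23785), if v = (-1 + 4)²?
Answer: -40530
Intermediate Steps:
v = 9 (v = 3² = 9)
c(Y) = 21 (c(Y) = 3 + (9*(-1))*(-2) = 3 - 9*(-2) = 3 + 18 = 21)
c(206) + (-16766 - 23785) = 21 + (-16766 - 23785) = 21 - 40551 = -40530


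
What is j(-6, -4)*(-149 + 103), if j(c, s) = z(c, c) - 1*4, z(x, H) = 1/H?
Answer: 575/3 ≈ 191.67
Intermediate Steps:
j(c, s) = -4 + 1/c (j(c, s) = 1/c - 1*4 = 1/c - 4 = -4 + 1/c)
j(-6, -4)*(-149 + 103) = (-4 + 1/(-6))*(-149 + 103) = (-4 - ⅙)*(-46) = -25/6*(-46) = 575/3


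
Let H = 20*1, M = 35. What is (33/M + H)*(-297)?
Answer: -217701/35 ≈ -6220.0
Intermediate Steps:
H = 20
(33/M + H)*(-297) = (33/35 + 20)*(-297) = (733/35)*(-297) = -217701/35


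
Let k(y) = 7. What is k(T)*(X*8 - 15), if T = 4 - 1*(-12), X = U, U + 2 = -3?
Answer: -385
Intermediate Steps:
U = -5 (U = -2 - 3 = -5)
X = -5
T = 16 (T = 4 + 12 = 16)
k(T)*(X*8 - 15) = 7*(-5*8 - 15) = 7*(-40 - 15) = 7*(-55) = -385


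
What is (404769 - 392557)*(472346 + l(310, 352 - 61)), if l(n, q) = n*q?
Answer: 6869933872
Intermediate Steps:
(404769 - 392557)*(472346 + l(310, 352 - 61)) = (404769 - 392557)*(472346 + 310*(352 - 61)) = 12212*(472346 + 310*291) = 12212*(472346 + 90210) = 12212*562556 = 6869933872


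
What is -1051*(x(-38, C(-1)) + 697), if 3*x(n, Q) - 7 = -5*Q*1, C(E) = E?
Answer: -736751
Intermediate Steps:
x(n, Q) = 7/3 - 5*Q/3 (x(n, Q) = 7/3 + (-5*Q*1)/3 = 7/3 + (-5*Q)/3 = 7/3 - 5*Q/3)
-1051*(x(-38, C(-1)) + 697) = -1051*((7/3 - 5/3*(-1)) + 697) = -1051*((7/3 + 5/3) + 697) = -1051*(4 + 697) = -1051*701 = -736751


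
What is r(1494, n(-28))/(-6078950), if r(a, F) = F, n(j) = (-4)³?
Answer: 32/3039475 ≈ 1.0528e-5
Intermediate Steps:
n(j) = -64
r(1494, n(-28))/(-6078950) = -64/(-6078950) = -64*(-1/6078950) = 32/3039475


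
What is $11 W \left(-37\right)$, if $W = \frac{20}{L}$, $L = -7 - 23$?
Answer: $\frac{814}{3} \approx 271.33$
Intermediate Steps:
$L = -30$ ($L = -7 - 23 = -30$)
$W = - \frac{2}{3}$ ($W = \frac{20}{-30} = 20 \left(- \frac{1}{30}\right) = - \frac{2}{3} \approx -0.66667$)
$11 W \left(-37\right) = 11 \left(- \frac{2}{3}\right) \left(-37\right) = \left(- \frac{22}{3}\right) \left(-37\right) = \frac{814}{3}$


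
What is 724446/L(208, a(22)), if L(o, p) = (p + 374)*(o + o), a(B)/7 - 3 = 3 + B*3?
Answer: 362223/182624 ≈ 1.9834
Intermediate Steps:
a(B) = 42 + 21*B (a(B) = 21 + 7*(3 + B*3) = 21 + 7*(3 + 3*B) = 21 + (21 + 21*B) = 42 + 21*B)
L(o, p) = 2*o*(374 + p) (L(o, p) = (374 + p)*(2*o) = 2*o*(374 + p))
724446/L(208, a(22)) = 724446/((2*208*(374 + (42 + 21*22)))) = 724446/((2*208*(374 + (42 + 462)))) = 724446/((2*208*(374 + 504))) = 724446/((2*208*878)) = 724446/365248 = 724446*(1/365248) = 362223/182624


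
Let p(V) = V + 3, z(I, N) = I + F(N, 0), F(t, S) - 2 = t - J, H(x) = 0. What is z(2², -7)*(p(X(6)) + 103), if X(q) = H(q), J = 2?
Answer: -318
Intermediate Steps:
X(q) = 0
F(t, S) = t (F(t, S) = 2 + (t - 1*2) = 2 + (t - 2) = 2 + (-2 + t) = t)
z(I, N) = I + N
p(V) = 3 + V
z(2², -7)*(p(X(6)) + 103) = (2² - 7)*((3 + 0) + 103) = (4 - 7)*(3 + 103) = -3*106 = -318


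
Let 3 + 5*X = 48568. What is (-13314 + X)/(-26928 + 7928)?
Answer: 3601/19000 ≈ 0.18953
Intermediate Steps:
X = 9713 (X = -3/5 + (1/5)*48568 = -3/5 + 48568/5 = 9713)
(-13314 + X)/(-26928 + 7928) = (-13314 + 9713)/(-26928 + 7928) = -3601/(-19000) = -3601*(-1/19000) = 3601/19000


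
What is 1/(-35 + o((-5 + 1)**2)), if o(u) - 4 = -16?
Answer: -1/47 ≈ -0.021277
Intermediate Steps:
o(u) = -12 (o(u) = 4 - 16 = -12)
1/(-35 + o((-5 + 1)**2)) = 1/(-35 - 12) = 1/(-47) = -1/47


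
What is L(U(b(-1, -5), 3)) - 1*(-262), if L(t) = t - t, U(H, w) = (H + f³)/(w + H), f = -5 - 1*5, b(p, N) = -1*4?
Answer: 262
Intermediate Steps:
b(p, N) = -4
f = -10 (f = -5 - 5 = -10)
U(H, w) = (-1000 + H)/(H + w) (U(H, w) = (H + (-10)³)/(w + H) = (H - 1000)/(H + w) = (-1000 + H)/(H + w))
L(t) = 0
L(U(b(-1, -5), 3)) - 1*(-262) = 0 - 1*(-262) = 0 + 262 = 262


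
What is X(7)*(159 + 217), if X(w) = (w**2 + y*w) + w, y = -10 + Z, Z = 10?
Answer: 21056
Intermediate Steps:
y = 0 (y = -10 + 10 = 0)
X(w) = w + w**2 (X(w) = (w**2 + 0*w) + w = (w**2 + 0) + w = w**2 + w = w + w**2)
X(7)*(159 + 217) = (7*(1 + 7))*(159 + 217) = (7*8)*376 = 56*376 = 21056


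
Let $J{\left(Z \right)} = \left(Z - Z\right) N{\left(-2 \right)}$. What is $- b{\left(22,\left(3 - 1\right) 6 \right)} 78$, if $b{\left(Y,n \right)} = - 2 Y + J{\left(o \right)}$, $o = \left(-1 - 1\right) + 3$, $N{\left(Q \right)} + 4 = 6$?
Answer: $3432$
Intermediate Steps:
$N{\left(Q \right)} = 2$ ($N{\left(Q \right)} = -4 + 6 = 2$)
$o = 1$ ($o = \left(-1 - 1\right) + 3 = -2 + 3 = 1$)
$J{\left(Z \right)} = 0$ ($J{\left(Z \right)} = \left(Z - Z\right) 2 = 0 \cdot 2 = 0$)
$b{\left(Y,n \right)} = - 2 Y$ ($b{\left(Y,n \right)} = - 2 Y + 0 = - 2 Y$)
$- b{\left(22,\left(3 - 1\right) 6 \right)} 78 = - \left(-2\right) 22 \cdot 78 = - \left(-44\right) 78 = \left(-1\right) \left(-3432\right) = 3432$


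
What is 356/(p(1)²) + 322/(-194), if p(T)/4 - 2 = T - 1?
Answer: 6057/1552 ≈ 3.9027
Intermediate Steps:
p(T) = 4 + 4*T (p(T) = 8 + 4*(T - 1) = 8 + 4*(-1 + T) = 8 + (-4 + 4*T) = 4 + 4*T)
356/(p(1)²) + 322/(-194) = 356/((4 + 4*1)²) + 322/(-194) = 356/((4 + 4)²) + 322*(-1/194) = 356/(8²) - 161/97 = 356/64 - 161/97 = 356*(1/64) - 161/97 = 89/16 - 161/97 = 6057/1552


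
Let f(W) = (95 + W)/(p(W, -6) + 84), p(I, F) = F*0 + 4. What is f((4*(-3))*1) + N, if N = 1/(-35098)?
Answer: 1456523/1544312 ≈ 0.94315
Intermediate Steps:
p(I, F) = 4 (p(I, F) = 0 + 4 = 4)
N = -1/35098 ≈ -2.8492e-5
f(W) = 95/88 + W/88 (f(W) = (95 + W)/(4 + 84) = (95 + W)/88 = (95 + W)*(1/88) = 95/88 + W/88)
f((4*(-3))*1) + N = (95/88 + ((4*(-3))*1)/88) - 1/35098 = (95/88 + (-12*1)/88) - 1/35098 = (95/88 + (1/88)*(-12)) - 1/35098 = (95/88 - 3/22) - 1/35098 = 83/88 - 1/35098 = 1456523/1544312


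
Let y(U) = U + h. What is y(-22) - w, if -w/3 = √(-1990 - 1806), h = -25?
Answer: -47 + 6*I*√949 ≈ -47.0 + 184.83*I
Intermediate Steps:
w = -6*I*√949 (w = -3*√(-1990 - 1806) = -6*I*√949 ≈ -184.83*I)
y(U) = -25 + U (y(U) = U - 25 = -25 + U)
y(-22) - w = (-25 - 22) - (-6)*I*√949 = -47 + 6*I*√949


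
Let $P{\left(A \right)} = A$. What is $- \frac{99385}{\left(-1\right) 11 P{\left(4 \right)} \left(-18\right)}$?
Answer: $- \frac{9035}{72} \approx -125.49$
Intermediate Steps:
$- \frac{99385}{\left(-1\right) 11 P{\left(4 \right)} \left(-18\right)} = - \frac{99385}{\left(-1\right) 11 \cdot 4 \left(-18\right)} = - \frac{99385}{\left(-11\right) 4 \left(-18\right)} = - \frac{99385}{\left(-44\right) \left(-18\right)} = - \frac{99385}{792} = \left(-99385\right) \frac{1}{792} = - \frac{9035}{72}$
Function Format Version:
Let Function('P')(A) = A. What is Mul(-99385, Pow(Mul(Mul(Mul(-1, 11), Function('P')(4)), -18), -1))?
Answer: Rational(-9035, 72) ≈ -125.49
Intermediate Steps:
Mul(-99385, Pow(Mul(Mul(Mul(-1, 11), Function('P')(4)), -18), -1)) = Mul(-99385, Pow(Mul(Mul(Mul(-1, 11), 4), -18), -1)) = Mul(-99385, Pow(Mul(Mul(-11, 4), -18), -1)) = Mul(-99385, Pow(Mul(-44, -18), -1)) = Mul(-99385, Pow(792, -1)) = Mul(-99385, Rational(1, 792)) = Rational(-9035, 72)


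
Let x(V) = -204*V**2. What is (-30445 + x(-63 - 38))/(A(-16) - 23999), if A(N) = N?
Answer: 2111449/24015 ≈ 87.922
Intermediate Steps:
(-30445 + x(-63 - 38))/(A(-16) - 23999) = (-30445 - 204*(-63 - 38)**2)/(-16 - 23999) = (-30445 - 204*(-101)**2)/(-24015) = (-30445 - 204*10201)*(-1/24015) = (-30445 - 2081004)*(-1/24015) = -2111449*(-1/24015) = 2111449/24015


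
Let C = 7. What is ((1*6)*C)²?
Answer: 1764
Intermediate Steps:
((1*6)*C)² = ((1*6)*7)² = (6*7)² = 42² = 1764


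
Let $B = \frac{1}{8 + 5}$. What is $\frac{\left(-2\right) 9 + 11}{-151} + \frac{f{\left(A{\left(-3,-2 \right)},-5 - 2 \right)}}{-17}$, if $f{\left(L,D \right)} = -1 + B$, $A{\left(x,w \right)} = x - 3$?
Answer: $\frac{3359}{33371} \approx 0.10066$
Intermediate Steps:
$B = \frac{1}{13} \approx 0.076923$
$A{\left(x,w \right)} = -3 + x$
$f{\left(L,D \right)} = - \frac{12}{13}$ ($f{\left(L,D \right)} = -1 + \frac{1}{13} = - \frac{12}{13}$)
$\frac{\left(-2\right) 9 + 11}{-151} + \frac{f{\left(A{\left(-3,-2 \right)},-5 - 2 \right)}}{-17} = \frac{\left(-2\right) 9 + 11}{-151} - \frac{12}{13 \left(-17\right)} = \left(-18 + 11\right) \left(- \frac{1}{151}\right) - - \frac{12}{221} = \left(-7\right) \left(- \frac{1}{151}\right) + \frac{12}{221} = \frac{7}{151} + \frac{12}{221} = \frac{3359}{33371}$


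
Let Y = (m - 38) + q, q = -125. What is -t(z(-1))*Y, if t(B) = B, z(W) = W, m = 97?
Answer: -66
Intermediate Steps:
Y = -66 (Y = (97 - 38) - 125 = 59 - 125 = -66)
-t(z(-1))*Y = -(-1)*(-66) = -1*66 = -66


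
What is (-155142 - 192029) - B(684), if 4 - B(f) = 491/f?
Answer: -237467209/684 ≈ -3.4717e+5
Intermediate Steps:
B(f) = 4 - 491/f
(-155142 - 192029) - B(684) = (-155142 - 192029) - (4 - 491/684) = -347171 - (4 - 491*1/684) = -347171 - (4 - 491/684) = -347171 - 1*2245/684 = -347171 - 2245/684 = -237467209/684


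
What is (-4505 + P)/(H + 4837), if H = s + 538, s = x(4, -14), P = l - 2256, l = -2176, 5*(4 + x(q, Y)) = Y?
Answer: -14895/8947 ≈ -1.6648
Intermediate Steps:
x(q, Y) = -4 + Y/5
P = -4432 (P = -2176 - 2256 = -4432)
s = -34/5 (s = -4 + (1/5)*(-14) = -4 - 14/5 = -34/5 ≈ -6.8000)
H = 2656/5 (H = -34/5 + 538 = 2656/5 ≈ 531.20)
(-4505 + P)/(H + 4837) = (-4505 - 4432)/(2656/5 + 4837) = -8937/26841/5 = -8937*5/26841 = -14895/8947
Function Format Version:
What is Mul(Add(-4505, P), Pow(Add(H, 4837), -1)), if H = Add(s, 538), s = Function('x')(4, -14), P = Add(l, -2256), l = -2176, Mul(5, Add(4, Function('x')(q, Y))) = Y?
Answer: Rational(-14895, 8947) ≈ -1.6648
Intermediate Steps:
Function('x')(q, Y) = Add(-4, Mul(Rational(1, 5), Y))
P = -4432 (P = Add(-2176, -2256) = -4432)
s = Rational(-34, 5) (s = Add(-4, Mul(Rational(1, 5), -14)) = Add(-4, Rational(-14, 5)) = Rational(-34, 5) ≈ -6.8000)
H = Rational(2656, 5) (H = Add(Rational(-34, 5), 538) = Rational(2656, 5) ≈ 531.20)
Mul(Add(-4505, P), Pow(Add(H, 4837), -1)) = Mul(Add(-4505, -4432), Pow(Add(Rational(2656, 5), 4837), -1)) = Mul(-8937, Pow(Rational(26841, 5), -1)) = Mul(-8937, Rational(5, 26841)) = Rational(-14895, 8947)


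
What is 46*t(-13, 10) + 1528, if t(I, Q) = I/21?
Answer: 31490/21 ≈ 1499.5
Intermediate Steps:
t(I, Q) = I/21 (t(I, Q) = I*(1/21) = I/21)
46*t(-13, 10) + 1528 = 46*((1/21)*(-13)) + 1528 = 46*(-13/21) + 1528 = -598/21 + 1528 = 31490/21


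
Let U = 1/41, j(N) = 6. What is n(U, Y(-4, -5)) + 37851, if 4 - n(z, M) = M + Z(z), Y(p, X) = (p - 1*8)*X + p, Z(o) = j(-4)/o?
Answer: 37553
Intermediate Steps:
U = 1/41 ≈ 0.024390
Z(o) = 6/o
Y(p, X) = p + X*(-8 + p) (Y(p, X) = (p - 8)*X + p = (-8 + p)*X + p = X*(-8 + p) + p = p + X*(-8 + p))
n(z, M) = 4 - M - 6/z (n(z, M) = 4 - (M + 6/z) = 4 + (-M - 6/z) = 4 - M - 6/z)
n(U, Y(-4, -5)) + 37851 = (4 - (-4 - 8*(-5) - 5*(-4)) - 6/1/41) + 37851 = (4 - (-4 + 40 + 20) - 6*41) + 37851 = (4 - 1*56 - 246) + 37851 = (4 - 56 - 246) + 37851 = -298 + 37851 = 37553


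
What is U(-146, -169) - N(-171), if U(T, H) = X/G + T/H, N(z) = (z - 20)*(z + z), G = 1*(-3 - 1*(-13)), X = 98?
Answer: -55188079/845 ≈ -65311.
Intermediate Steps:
G = 10 (G = 1*(-3 + 13) = 1*10 = 10)
N(z) = 2*z*(-20 + z) (N(z) = (-20 + z)*(2*z) = 2*z*(-20 + z))
U(T, H) = 49/5 + T/H (U(T, H) = 98/10 + T/H = 98*(⅒) + T/H = 49/5 + T/H)
U(-146, -169) - N(-171) = (49/5 - 146/(-169)) - 2*(-171)*(-20 - 171) = (49/5 - 146*(-1/169)) - 2*(-171)*(-191) = (49/5 + 146/169) - 1*65322 = 9011/845 - 65322 = -55188079/845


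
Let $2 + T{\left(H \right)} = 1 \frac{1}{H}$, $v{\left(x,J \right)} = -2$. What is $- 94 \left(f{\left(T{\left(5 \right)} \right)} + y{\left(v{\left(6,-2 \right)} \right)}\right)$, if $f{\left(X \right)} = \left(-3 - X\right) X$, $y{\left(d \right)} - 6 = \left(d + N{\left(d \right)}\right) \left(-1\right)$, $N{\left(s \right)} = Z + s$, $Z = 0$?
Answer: $- \frac{28576}{25} \approx -1143.0$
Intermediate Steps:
$N{\left(s \right)} = s$ ($N{\left(s \right)} = 0 + s = s$)
$y{\left(d \right)} = 6 - 2 d$ ($y{\left(d \right)} = 6 + \left(d + d\right) \left(-1\right) = 6 + 2 d \left(-1\right) = 6 - 2 d$)
$T{\left(H \right)} = -2 + \frac{1}{H}$ ($T{\left(H \right)} = -2 + 1 \frac{1}{H} = -2 + \frac{1}{H}$)
$f{\left(X \right)} = X \left(-3 - X\right)$
$- 94 \left(f{\left(T{\left(5 \right)} \right)} + y{\left(v{\left(6,-2 \right)} \right)}\right) = - 94 \left(- \left(-2 + \frac{1}{5}\right) \left(3 - \left(2 - \frac{1}{5}\right)\right) + \left(6 - -4\right)\right) = - 94 \left(- \left(-2 + \frac{1}{5}\right) \left(3 + \left(-2 + \frac{1}{5}\right)\right) + \left(6 + 4\right)\right) = - 94 \left(\left(-1\right) \left(- \frac{9}{5}\right) \left(3 - \frac{9}{5}\right) + 10\right) = - 94 \left(\left(-1\right) \left(- \frac{9}{5}\right) \frac{6}{5} + 10\right) = - 94 \left(\frac{54}{25} + 10\right) = \left(-94\right) \frac{304}{25} = - \frac{28576}{25}$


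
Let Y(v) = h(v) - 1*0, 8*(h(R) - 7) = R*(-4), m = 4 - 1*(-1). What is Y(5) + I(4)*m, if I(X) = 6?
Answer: 69/2 ≈ 34.500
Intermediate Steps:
m = 5 (m = 4 + 1 = 5)
h(R) = 7 - R/2 (h(R) = 7 + (R*(-4))/8 = 7 + (-4*R)/8 = 7 - R/2)
Y(v) = 7 - v/2 (Y(v) = (7 - v/2) - 1*0 = (7 - v/2) + 0 = 7 - v/2)
Y(5) + I(4)*m = (7 - ½*5) + 6*5 = (7 - 5/2) + 30 = 9/2 + 30 = 69/2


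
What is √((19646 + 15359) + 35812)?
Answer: √70817 ≈ 266.11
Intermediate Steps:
√((19646 + 15359) + 35812) = √(35005 + 35812) = √70817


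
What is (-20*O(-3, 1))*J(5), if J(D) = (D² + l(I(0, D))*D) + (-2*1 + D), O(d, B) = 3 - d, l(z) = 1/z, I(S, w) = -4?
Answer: -3210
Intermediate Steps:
J(D) = -2 + D² + 3*D/4 (J(D) = (D² + D/(-4)) + (-2*1 + D) = (D² - D/4) + (-2 + D) = -2 + D² + 3*D/4)
(-20*O(-3, 1))*J(5) = (-20*(3 - 1*(-3)))*(-2 + 5² + (¾)*5) = (-20*(3 + 3))*(-2 + 25 + 15/4) = -20*6*(107/4) = -120*107/4 = -3210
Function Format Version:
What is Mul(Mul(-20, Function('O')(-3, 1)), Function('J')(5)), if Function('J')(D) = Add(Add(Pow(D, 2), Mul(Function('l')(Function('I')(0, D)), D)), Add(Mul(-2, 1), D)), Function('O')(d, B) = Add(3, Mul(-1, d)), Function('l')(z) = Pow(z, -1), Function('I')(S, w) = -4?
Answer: -3210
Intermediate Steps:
Function('J')(D) = Add(-2, Pow(D, 2), Mul(Rational(3, 4), D)) (Function('J')(D) = Add(Add(Pow(D, 2), Mul(Pow(-4, -1), D)), Add(Mul(-2, 1), D)) = Add(Add(Pow(D, 2), Mul(Rational(-1, 4), D)), Add(-2, D)) = Add(-2, Pow(D, 2), Mul(Rational(3, 4), D)))
Mul(Mul(-20, Function('O')(-3, 1)), Function('J')(5)) = Mul(Mul(-20, Add(3, Mul(-1, -3))), Add(-2, Pow(5, 2), Mul(Rational(3, 4), 5))) = Mul(Mul(-20, Add(3, 3)), Add(-2, 25, Rational(15, 4))) = Mul(Mul(-20, 6), Rational(107, 4)) = Mul(-120, Rational(107, 4)) = -3210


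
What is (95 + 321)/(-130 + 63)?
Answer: -416/67 ≈ -6.2090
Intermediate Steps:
(95 + 321)/(-130 + 63) = 416/(-67) = 416*(-1/67) = -416/67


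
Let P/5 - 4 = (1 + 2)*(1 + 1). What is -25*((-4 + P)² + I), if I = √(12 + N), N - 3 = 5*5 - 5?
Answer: -52900 - 25*√35 ≈ -53048.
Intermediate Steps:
N = 23 (N = 3 + (5*5 - 5) = 3 + (25 - 5) = 3 + 20 = 23)
P = 50 (P = 20 + 5*((1 + 2)*(1 + 1)) = 20 + 5*(3*2) = 20 + 5*6 = 20 + 30 = 50)
I = √35 (I = √(12 + 23) = √35 ≈ 5.9161)
-25*((-4 + P)² + I) = -25*((-4 + 50)² + √35) = -25*(46² + √35) = -25*(2116 + √35) = -52900 - 25*√35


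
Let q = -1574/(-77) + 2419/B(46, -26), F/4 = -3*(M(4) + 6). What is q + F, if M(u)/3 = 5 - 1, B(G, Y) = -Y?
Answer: -205245/2002 ≈ -102.52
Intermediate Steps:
M(u) = 12 (M(u) = 3*(5 - 1) = 3*4 = 12)
F = -216 (F = 4*(-3*(12 + 6)) = 4*(-3*18) = 4*(-54) = -216)
q = 227187/2002 (q = -1574/(-77) + 2419/((-1*(-26))) = -1574*(-1/77) + 2419/26 = 1574/77 + 2419*(1/26) = 1574/77 + 2419/26 = 227187/2002 ≈ 113.48)
q + F = 227187/2002 - 216 = -205245/2002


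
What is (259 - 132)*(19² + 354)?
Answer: 90805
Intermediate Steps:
(259 - 132)*(19² + 354) = 127*(361 + 354) = 127*715 = 90805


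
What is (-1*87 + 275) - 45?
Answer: 143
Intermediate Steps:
(-1*87 + 275) - 45 = (-87 + 275) - 45 = 188 - 45 = 143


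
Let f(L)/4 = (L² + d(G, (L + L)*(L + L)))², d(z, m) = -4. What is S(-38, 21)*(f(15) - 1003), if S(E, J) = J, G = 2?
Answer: 4081581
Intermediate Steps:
f(L) = 4*(-4 + L²)² (f(L) = 4*(L² - 4)² = 4*(-4 + L²)²)
S(-38, 21)*(f(15) - 1003) = 21*(4*(-4 + 15²)² - 1003) = 21*(4*(-4 + 225)² - 1003) = 21*(4*221² - 1003) = 21*(4*48841 - 1003) = 21*(195364 - 1003) = 21*194361 = 4081581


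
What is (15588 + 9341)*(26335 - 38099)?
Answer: -293264756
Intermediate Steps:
(15588 + 9341)*(26335 - 38099) = 24929*(-11764) = -293264756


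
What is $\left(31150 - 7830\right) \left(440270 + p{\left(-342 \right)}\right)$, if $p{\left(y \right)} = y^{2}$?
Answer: $12994696880$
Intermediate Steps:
$\left(31150 - 7830\right) \left(440270 + p{\left(-342 \right)}\right) = \left(31150 - 7830\right) \left(440270 + \left(-342\right)^{2}\right) = 23320 \left(440270 + 116964\right) = 23320 \cdot 557234 = 12994696880$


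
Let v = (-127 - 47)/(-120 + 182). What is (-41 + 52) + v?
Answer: 254/31 ≈ 8.1935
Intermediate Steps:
v = -87/31 (v = -174/62 = -174*1/62 = -87/31 ≈ -2.8064)
(-41 + 52) + v = (-41 + 52) - 87/31 = 11 - 87/31 = 254/31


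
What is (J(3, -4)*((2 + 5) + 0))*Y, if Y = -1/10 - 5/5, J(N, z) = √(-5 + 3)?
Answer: -77*I*√2/10 ≈ -10.889*I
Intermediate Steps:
J(N, z) = I*√2 (J(N, z) = √(-2) = I*√2)
Y = -11/10 (Y = -1*⅒ - 5*⅕ = -⅒ - 1 = -11/10 ≈ -1.1000)
(J(3, -4)*((2 + 5) + 0))*Y = ((I*√2)*((2 + 5) + 0))*(-11/10) = ((I*√2)*(7 + 0))*(-11/10) = ((I*√2)*7)*(-11/10) = (7*I*√2)*(-11/10) = -77*I*√2/10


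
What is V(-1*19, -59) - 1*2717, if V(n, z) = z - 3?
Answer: -2779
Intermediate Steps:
V(n, z) = -3 + z
V(-1*19, -59) - 1*2717 = (-3 - 59) - 1*2717 = -62 - 2717 = -2779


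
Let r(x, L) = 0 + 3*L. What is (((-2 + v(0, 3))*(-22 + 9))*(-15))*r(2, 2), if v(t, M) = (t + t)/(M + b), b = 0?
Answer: -2340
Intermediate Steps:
r(x, L) = 3*L
v(t, M) = 2*t/M (v(t, M) = (t + t)/(M + 0) = (2*t)/M = 2*t/M)
(((-2 + v(0, 3))*(-22 + 9))*(-15))*r(2, 2) = (((-2 + 2*0/3)*(-22 + 9))*(-15))*(3*2) = (((-2 + 2*0*(⅓))*(-13))*(-15))*6 = (((-2 + 0)*(-13))*(-15))*6 = (-2*(-13)*(-15))*6 = (26*(-15))*6 = -390*6 = -2340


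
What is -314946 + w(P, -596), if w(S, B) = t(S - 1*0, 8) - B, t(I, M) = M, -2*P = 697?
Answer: -314342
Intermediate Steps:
P = -697/2 (P = -½*697 = -697/2 ≈ -348.50)
w(S, B) = 8 - B
-314946 + w(P, -596) = -314946 + (8 - 1*(-596)) = -314946 + (8 + 596) = -314946 + 604 = -314342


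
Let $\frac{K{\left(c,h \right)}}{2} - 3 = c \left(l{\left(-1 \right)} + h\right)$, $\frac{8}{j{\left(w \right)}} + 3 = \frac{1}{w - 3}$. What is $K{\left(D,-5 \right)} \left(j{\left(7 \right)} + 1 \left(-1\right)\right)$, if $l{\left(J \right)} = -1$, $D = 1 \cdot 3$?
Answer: $\frac{1290}{11} \approx 117.27$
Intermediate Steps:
$D = 3$
$j{\left(w \right)} = \frac{8}{-3 + \frac{1}{-3 + w}}$ ($j{\left(w \right)} = \frac{8}{-3 + \frac{1}{w - 3}} = \frac{8}{-3 + \frac{1}{-3 + w}}$)
$K{\left(c,h \right)} = 6 + 2 c \left(-1 + h\right)$
$K{\left(D,-5 \right)} \left(j{\left(7 \right)} + 1 \left(-1\right)\right) = \left(6 - 6 + 2 \cdot 3 \left(-5\right)\right) \left(\frac{8 \left(3 - 7\right)}{-10 + 3 \cdot 7} + 1 \left(-1\right)\right) = \left(6 - 6 - 30\right) \left(\frac{8 \left(3 - 7\right)}{-10 + 21} - 1\right) = - 30 \left(8 \cdot \frac{1}{11} \left(-4\right) - 1\right) = - 30 \left(- \frac{32}{11} - 1\right) = \left(-30\right) \left(- \frac{43}{11}\right) = \frac{1290}{11}$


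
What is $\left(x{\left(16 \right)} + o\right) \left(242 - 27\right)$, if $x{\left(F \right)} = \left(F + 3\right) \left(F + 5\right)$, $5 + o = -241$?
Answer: $32895$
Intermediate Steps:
$o = -246$ ($o = -5 - 241 = -246$)
$x{\left(F \right)} = \left(3 + F\right) \left(5 + F\right)$
$\left(x{\left(16 \right)} + o\right) \left(242 - 27\right) = \left(\left(15 + 16^{2} + 8 \cdot 16\right) - 246\right) \left(242 - 27\right) = \left(\left(15 + 256 + 128\right) - 246\right) 215 = \left(399 - 246\right) 215 = 153 \cdot 215 = 32895$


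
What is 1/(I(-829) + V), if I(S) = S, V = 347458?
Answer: 1/346629 ≈ 2.8849e-6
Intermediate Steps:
1/(I(-829) + V) = 1/(-829 + 347458) = 1/346629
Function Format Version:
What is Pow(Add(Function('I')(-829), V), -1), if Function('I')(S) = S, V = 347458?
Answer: Rational(1, 346629) ≈ 2.8849e-6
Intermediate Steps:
Pow(Add(Function('I')(-829), V), -1) = Pow(Add(-829, 347458), -1) = Pow(346629, -1) = Rational(1, 346629)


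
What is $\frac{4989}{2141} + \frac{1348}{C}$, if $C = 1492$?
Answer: $\frac{2582414}{798593} \approx 3.2337$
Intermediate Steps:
$\frac{4989}{2141} + \frac{1348}{C} = \frac{4989}{2141} + \frac{1348}{1492} = 4989 \cdot \frac{1}{2141} + 1348 \cdot \frac{1}{1492} = \frac{4989}{2141} + \frac{337}{373} = \frac{2582414}{798593}$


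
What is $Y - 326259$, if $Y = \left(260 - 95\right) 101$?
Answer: $-309594$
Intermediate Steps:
$Y = 16665$ ($Y = 165 \cdot 101 = 16665$)
$Y - 326259 = 16665 - 326259 = -309594$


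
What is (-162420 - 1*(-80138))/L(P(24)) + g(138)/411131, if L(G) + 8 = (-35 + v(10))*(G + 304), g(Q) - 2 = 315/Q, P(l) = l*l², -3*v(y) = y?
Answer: 1167169511141/7681800192836 ≈ 0.15194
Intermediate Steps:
v(y) = -y/3
P(l) = l³
g(Q) = 2 + 315/Q
L(G) = -34984/3 - 115*G/3 (L(G) = -8 + (-35 - ⅓*10)*(G + 304) = -8 + (-35 - 10/3)*(304 + G) = -8 - 115*(304 + G)/3 = -8 + (-34960/3 - 115*G/3) = -34984/3 - 115*G/3)
(-162420 - 1*(-80138))/L(P(24)) + g(138)/411131 = (-162420 - 1*(-80138))/(-34984/3 - 115/3*24³) + (2 + 315/138)/411131 = (-162420 + 80138)/(-34984/3 - 115/3*13824) + (2 + 315*(1/138))*(1/411131) = -82282/(-34984/3 - 529920) + (2 + 105/46)*(1/411131) = -82282/(-1624744/3) + (197/46)*(1/411131) = -82282*(-3/1624744) + 197/18912026 = 123423/812372 + 197/18912026 = 1167169511141/7681800192836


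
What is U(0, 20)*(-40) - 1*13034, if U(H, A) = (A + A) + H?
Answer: -14634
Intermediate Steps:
U(H, A) = H + 2*A (U(H, A) = 2*A + H = H + 2*A)
U(0, 20)*(-40) - 1*13034 = (0 + 2*20)*(-40) - 1*13034 = (0 + 40)*(-40) - 13034 = 40*(-40) - 13034 = -1600 - 13034 = -14634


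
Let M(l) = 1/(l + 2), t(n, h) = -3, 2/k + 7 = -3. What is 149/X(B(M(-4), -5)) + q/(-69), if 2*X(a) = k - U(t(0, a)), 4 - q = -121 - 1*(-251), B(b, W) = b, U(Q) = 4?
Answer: -33388/483 ≈ -69.126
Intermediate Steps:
k = -1/5 (k = 2/(-7 - 3) = 2/(-10) = 2*(-1/10) = -1/5 ≈ -0.20000)
M(l) = 1/(2 + l)
q = -126 (q = 4 - (-121 - 1*(-251)) = 4 - (-121 + 251) = 4 - 1*130 = 4 - 130 = -126)
X(a) = -21/10 (X(a) = (-1/5 - 1*4)/2 = (-1/5 - 4)/2 = (1/2)*(-21/5) = -21/10)
149/X(B(M(-4), -5)) + q/(-69) = 149/(-21/10) - 126/(-69) = 149*(-10/21) - 126*(-1/69) = -1490/21 + 42/23 = -33388/483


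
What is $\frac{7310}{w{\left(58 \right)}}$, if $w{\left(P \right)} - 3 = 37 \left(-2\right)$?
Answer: $- \frac{7310}{71} \approx -102.96$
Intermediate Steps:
$w{\left(P \right)} = -71$ ($w{\left(P \right)} = 3 + 37 \left(-2\right) = 3 - 74 = -71$)
$\frac{7310}{w{\left(58 \right)}} = \frac{7310}{-71} = 7310 \left(- \frac{1}{71}\right) = - \frac{7310}{71}$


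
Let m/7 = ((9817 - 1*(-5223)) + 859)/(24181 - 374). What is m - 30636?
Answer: -104177137/3401 ≈ -30631.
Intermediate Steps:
m = 15899/3401 (m = 7*(((9817 - 1*(-5223)) + 859)/(24181 - 374)) = 7*(((9817 + 5223) + 859)/23807) = 7*((15040 + 859)*(1/23807)) = 7*(15899*(1/23807)) = 7*(15899/23807) = 15899/3401 ≈ 4.6748)
m - 30636 = 15899/3401 - 30636 = -104177137/3401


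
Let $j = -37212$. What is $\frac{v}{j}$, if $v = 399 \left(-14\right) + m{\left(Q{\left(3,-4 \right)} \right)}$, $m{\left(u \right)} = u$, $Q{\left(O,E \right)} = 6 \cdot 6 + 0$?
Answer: $\frac{925}{6202} \approx 0.14915$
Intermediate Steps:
$Q{\left(O,E \right)} = 36$ ($Q{\left(O,E \right)} = 36 + 0 = 36$)
$v = -5550$ ($v = 399 \left(-14\right) + 36 = -5586 + 36 = -5550$)
$\frac{v}{j} = - \frac{5550}{-37212} = \left(-5550\right) \left(- \frac{1}{37212}\right) = \frac{925}{6202}$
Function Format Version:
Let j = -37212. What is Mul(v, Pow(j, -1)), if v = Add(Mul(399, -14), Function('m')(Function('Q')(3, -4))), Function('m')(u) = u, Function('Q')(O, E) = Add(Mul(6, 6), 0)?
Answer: Rational(925, 6202) ≈ 0.14915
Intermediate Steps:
Function('Q')(O, E) = 36 (Function('Q')(O, E) = Add(36, 0) = 36)
v = -5550 (v = Add(Mul(399, -14), 36) = Add(-5586, 36) = -5550)
Mul(v, Pow(j, -1)) = Mul(-5550, Pow(-37212, -1)) = Mul(-5550, Rational(-1, 37212)) = Rational(925, 6202)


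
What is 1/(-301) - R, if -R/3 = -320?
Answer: -288961/301 ≈ -960.00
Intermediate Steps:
R = 960 (R = -3*(-320) = 960)
1/(-301) - R = 1/(-301) - 1*960 = -1/301 - 960 = -288961/301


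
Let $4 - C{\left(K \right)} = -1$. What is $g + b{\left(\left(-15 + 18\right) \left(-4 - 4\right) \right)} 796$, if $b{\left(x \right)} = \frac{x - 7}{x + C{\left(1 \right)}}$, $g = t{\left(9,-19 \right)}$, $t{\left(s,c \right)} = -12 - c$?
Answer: $\frac{24809}{19} \approx 1305.7$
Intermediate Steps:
$C{\left(K \right)} = 5$ ($C{\left(K \right)} = 4 - -1 = 4 + 1 = 5$)
$g = 7$ ($g = -12 - -19 = -12 + 19 = 7$)
$b{\left(x \right)} = \frac{-7 + x}{5 + x}$ ($b{\left(x \right)} = \frac{x - 7}{x + 5} = \frac{-7 + x}{5 + x}$)
$g + b{\left(\left(-15 + 18\right) \left(-4 - 4\right) \right)} 796 = 7 + \frac{-7 + \left(-15 + 18\right) \left(-4 - 4\right)}{5 + \left(-15 + 18\right) \left(-4 - 4\right)} 796 = 7 + \frac{-7 + 3 \left(-8\right)}{5 + 3 \left(-8\right)} 796 = 7 + \frac{-7 - 24}{5 - 24} \cdot 796 = 7 + \frac{1}{-19} \left(-31\right) 796 = 7 + \left(- \frac{1}{19}\right) \left(-31\right) 796 = 7 + \frac{31}{19} \cdot 796 = 7 + \frac{24676}{19} = \frac{24809}{19}$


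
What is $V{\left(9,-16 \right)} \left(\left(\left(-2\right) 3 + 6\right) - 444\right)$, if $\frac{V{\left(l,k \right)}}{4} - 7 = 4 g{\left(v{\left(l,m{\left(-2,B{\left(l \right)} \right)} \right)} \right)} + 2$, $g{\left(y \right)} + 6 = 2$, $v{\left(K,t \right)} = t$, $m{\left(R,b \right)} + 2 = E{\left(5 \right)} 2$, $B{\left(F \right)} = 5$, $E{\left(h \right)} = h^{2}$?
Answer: $12432$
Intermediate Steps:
$m{\left(R,b \right)} = 48$ ($m{\left(R,b \right)} = -2 + 5^{2} \cdot 2 = -2 + 25 \cdot 2 = -2 + 50 = 48$)
$g{\left(y \right)} = -4$ ($g{\left(y \right)} = -6 + 2 = -4$)
$V{\left(l,k \right)} = -28$ ($V{\left(l,k \right)} = 28 + 4 \left(4 \left(-4\right) + 2\right) = 28 + 4 \left(-16 + 2\right) = 28 + 4 \left(-14\right) = 28 - 56 = -28$)
$V{\left(9,-16 \right)} \left(\left(\left(-2\right) 3 + 6\right) - 444\right) = - 28 \left(\left(\left(-2\right) 3 + 6\right) - 444\right) = - 28 \left(\left(-6 + 6\right) - 444\right) = - 28 \left(0 - 444\right) = \left(-28\right) \left(-444\right) = 12432$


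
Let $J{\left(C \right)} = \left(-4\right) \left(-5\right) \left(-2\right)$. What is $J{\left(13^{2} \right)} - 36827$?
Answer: $-36867$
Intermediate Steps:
$J{\left(C \right)} = -40$ ($J{\left(C \right)} = 20 \left(-2\right) = -40$)
$J{\left(13^{2} \right)} - 36827 = -40 - 36827 = -36867$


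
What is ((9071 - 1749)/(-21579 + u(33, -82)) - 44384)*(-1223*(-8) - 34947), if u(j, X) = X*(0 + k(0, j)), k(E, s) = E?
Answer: 24100357904254/21579 ≈ 1.1168e+9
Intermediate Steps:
u(j, X) = 0 (u(j, X) = X*(0 + 0) = X*0 = 0)
((9071 - 1749)/(-21579 + u(33, -82)) - 44384)*(-1223*(-8) - 34947) = ((9071 - 1749)/(-21579 + 0) - 44384)*(-1223*(-8) - 34947) = (7322/(-21579) - 44384)*(9784 - 34947) = (7322*(-1/21579) - 44384)*(-25163) = (-7322/21579 - 44384)*(-25163) = -957769658/21579*(-25163) = 24100357904254/21579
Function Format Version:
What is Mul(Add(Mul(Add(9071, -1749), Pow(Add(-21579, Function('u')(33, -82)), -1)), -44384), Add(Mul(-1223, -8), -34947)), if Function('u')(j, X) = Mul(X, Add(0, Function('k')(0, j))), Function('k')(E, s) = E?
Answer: Rational(24100357904254, 21579) ≈ 1.1168e+9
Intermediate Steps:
Function('u')(j, X) = 0 (Function('u')(j, X) = Mul(X, Add(0, 0)) = Mul(X, 0) = 0)
Mul(Add(Mul(Add(9071, -1749), Pow(Add(-21579, Function('u')(33, -82)), -1)), -44384), Add(Mul(-1223, -8), -34947)) = Mul(Add(Mul(Add(9071, -1749), Pow(Add(-21579, 0), -1)), -44384), Add(Mul(-1223, -8), -34947)) = Mul(Add(Mul(7322, Pow(-21579, -1)), -44384), Add(9784, -34947)) = Mul(Add(Mul(7322, Rational(-1, 21579)), -44384), -25163) = Mul(Add(Rational(-7322, 21579), -44384), -25163) = Mul(Rational(-957769658, 21579), -25163) = Rational(24100357904254, 21579)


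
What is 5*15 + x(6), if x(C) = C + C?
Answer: 87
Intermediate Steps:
x(C) = 2*C
5*15 + x(6) = 5*15 + 2*6 = 75 + 12 = 87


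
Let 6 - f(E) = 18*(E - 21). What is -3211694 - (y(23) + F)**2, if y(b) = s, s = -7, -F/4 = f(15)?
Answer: -3426063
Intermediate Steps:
f(E) = 384 - 18*E (f(E) = 6 - 18*(E - 21) = 6 - 18*(-21 + E) = 6 - (-378 + 18*E) = 6 + (378 - 18*E) = 384 - 18*E)
F = -456 (F = -4*(384 - 18*15) = -4*(384 - 270) = -4*114 = -456)
y(b) = -7
-3211694 - (y(23) + F)**2 = -3211694 - (-7 - 456)**2 = -3211694 - 1*(-463)**2 = -3211694 - 1*214369 = -3211694 - 214369 = -3426063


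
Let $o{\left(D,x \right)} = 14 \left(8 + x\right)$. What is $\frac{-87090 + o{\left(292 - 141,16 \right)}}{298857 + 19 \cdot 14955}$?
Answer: $- \frac{14459}{97167} \approx -0.14881$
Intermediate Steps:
$o{\left(D,x \right)} = 112 + 14 x$
$\frac{-87090 + o{\left(292 - 141,16 \right)}}{298857 + 19 \cdot 14955} = \frac{-87090 + \left(112 + 14 \cdot 16\right)}{298857 + 19 \cdot 14955} = \frac{-87090 + \left(112 + 224\right)}{298857 + 284145} = \frac{-87090 + 336}{583002} = \left(-86754\right) \frac{1}{583002} = - \frac{14459}{97167}$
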